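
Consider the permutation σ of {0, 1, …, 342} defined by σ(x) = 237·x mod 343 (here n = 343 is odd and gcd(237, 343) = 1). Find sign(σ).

Start at x=118: 118 → 183 → 153 → 246 → 335 → 162 → 321 → … (one orbit).
π_237 has 10 disjoint cycles with lengths [98, 98, 98, 14, 14, 14, 2, 2, 2, 1] on {0,…,342}.
With 10 cycles on 343 points, sign = (−1)^{343−10} = -1.
Via Zolotarev, sign(π_{237}) = (237|343) = -1.

-1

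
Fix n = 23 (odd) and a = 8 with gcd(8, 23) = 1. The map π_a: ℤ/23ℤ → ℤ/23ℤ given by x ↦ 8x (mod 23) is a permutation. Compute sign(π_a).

+1

Trace 9: π^k(9) = [9, 3, 1, 8, 18, 6, 2] for k=0..6.
Cycle lengths of π_8 on ℤ/23ℤ: [11, 11, 1]; 3 cycles in total.
23 − 3 = 20 transpositions; sign(π) = (−1)^20 = +1.
The Jacobi symbol (8|23) = +1 (Zolotarev) agrees.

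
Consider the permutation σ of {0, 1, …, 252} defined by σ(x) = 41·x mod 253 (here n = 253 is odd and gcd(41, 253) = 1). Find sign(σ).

-1

Start at x=4: 4 → 164 → 146 → 167 → 16 → 150 → 78 → … (one orbit).
π_41 has 6 disjoint cycles with lengths [110, 110, 11, 11, 10, 1] on {0,…,252}.
n − c = 253 − 6 = 247; sign = (−1)^247 = -1.
The Jacobi symbol (41|253) = -1 (Zolotarev) agrees.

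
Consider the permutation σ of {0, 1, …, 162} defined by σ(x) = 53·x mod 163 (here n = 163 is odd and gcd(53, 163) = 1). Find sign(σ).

+1

Orbit of 1 under x↦53x: [1, 53, 38, 58, 140, 85, 104]… (length divides ord_163(53)).
π_53 has 19 disjoint cycles with lengths [9, 9, 9, 9, 9, 9, 9, 9, 9, 9, 9, 9, 9, 9, 9, 9, 9, 9, 1] on {0,…,162}.
19 cycles on 163: each ℓ→(−1)^(ℓ−1), product (−1)^144 = +1.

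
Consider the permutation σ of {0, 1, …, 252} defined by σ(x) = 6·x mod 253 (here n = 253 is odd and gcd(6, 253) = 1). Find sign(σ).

Start at x=85: 85 → 4 → 24 → 144 → 105 → 124 → 238 → … (one orbit).
π_6 has 6 disjoint cycles with lengths [110, 110, 11, 11, 10, 1] on {0,…,252}.
n − c = 253 − 6 = 247; sign = (−1)^247 = -1.
Via Zolotarev, sign(π_{6}) = (6|253) = -1.

-1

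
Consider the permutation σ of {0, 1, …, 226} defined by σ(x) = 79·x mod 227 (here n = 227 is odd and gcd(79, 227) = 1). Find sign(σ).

Start at x=112: 112 → 222 → 59 → 121 → 25 → 159 → 76 → … (one orbit).
The orbit structure of x ↦ 79x mod 227: 3 orbits of sizes [113, 113, 1].
With 3 cycles on 227 points, sign = (−1)^{227−3} = +1.

+1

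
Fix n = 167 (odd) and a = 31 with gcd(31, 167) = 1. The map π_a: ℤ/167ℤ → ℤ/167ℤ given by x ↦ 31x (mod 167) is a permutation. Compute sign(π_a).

+1

Trace 50: π^k(50) = [50, 47, 121, 77, 49, 16, 162] for k=0..6.
3 cycles of lengths [83, 83, 1].
sign(π) = (−1)^{n − #cycles} = (−1)^{167−3} = (−1)^164 = +1.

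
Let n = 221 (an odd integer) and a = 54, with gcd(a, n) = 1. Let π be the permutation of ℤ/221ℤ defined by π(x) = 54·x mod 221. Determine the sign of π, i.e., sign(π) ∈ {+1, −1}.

Trace 164: π^k(164) = [164, 16, 201, 25, 24, 191, 148] for k=0..6.
Cycle type of π: 48×4 + 16 + 12 + 1; total 7 cycles.
7 cycles on 221: each ℓ→(−1)^(ℓ−1), product (−1)^214 = +1.

+1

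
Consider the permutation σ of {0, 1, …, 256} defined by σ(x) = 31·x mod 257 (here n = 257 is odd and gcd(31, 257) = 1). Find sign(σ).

+1

Start at x=227: 227 → 98 → 211 → 116 → 255 → 195 → 134 → … (one orbit).
The orbit structure of x ↦ 31x mod 257: 3 orbits of sizes [128, 128, 1].
257 − 3 = 254 transpositions; sign(π) = (−1)^254 = +1.
Check: (31/257) = +1 by Zolotarev.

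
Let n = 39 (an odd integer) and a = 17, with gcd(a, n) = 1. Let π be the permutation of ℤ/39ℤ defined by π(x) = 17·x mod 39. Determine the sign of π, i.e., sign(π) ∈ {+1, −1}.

Trace 22: π^k(22) = [22, 23, 1, 17, 16, 38] for k=0..5.
The orbit structure of x ↦ 17x mod 39: 8 orbits of sizes [6, 6, 6, 6, 6, 6, 2, 1].
n − c = 39 − 8 = 31; sign = (−1)^31 = -1.

-1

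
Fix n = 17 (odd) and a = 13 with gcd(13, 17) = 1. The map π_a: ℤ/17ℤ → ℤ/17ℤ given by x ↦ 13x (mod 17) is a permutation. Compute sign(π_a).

+1

Orbit of 1 under x↦13x: [1, 13, 16, 4]… (length divides ord_17(13)).
The orbit structure of x ↦ 13x mod 17: 5 orbits of sizes [4, 4, 4, 4, 1].
5 cycles on 17: each ℓ→(−1)^(ℓ−1), product (−1)^12 = +1.
(13|17)_J = +1 (Zolotarev's lemma cross-check).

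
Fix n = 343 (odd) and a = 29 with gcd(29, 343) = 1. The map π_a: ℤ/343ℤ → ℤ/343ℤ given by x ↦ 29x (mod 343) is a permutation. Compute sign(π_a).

+1

Trace 29: π^k(29) = [29, 155, 36, 15, 92, 267, 197] for k=0..6.
The orbit structure of x ↦ 29x mod 343: 19 orbits of sizes [49, 49, 49, 49, 49, 49, 7, 7, 7, 7, 7, 7, 1, 1, 1, 1, 1, 1, 1].
19 cycles on 343: each ℓ→(−1)^(ℓ−1), product (−1)^324 = +1.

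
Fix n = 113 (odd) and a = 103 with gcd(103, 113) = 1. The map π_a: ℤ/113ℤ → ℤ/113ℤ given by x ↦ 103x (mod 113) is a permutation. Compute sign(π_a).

Orbit of 87 under x↦103x: [87, 34, 112, 10, 13, 96, 57]… (length divides ord_113(103)).
Cycle lengths of π_103 on ℤ/113ℤ: [112, 1]; 2 cycles in total.
With 2 cycles on 113 points, sign = (−1)^{113−2} = -1.
Via Zolotarev, sign(π_{103}) = (103|113) = -1.

-1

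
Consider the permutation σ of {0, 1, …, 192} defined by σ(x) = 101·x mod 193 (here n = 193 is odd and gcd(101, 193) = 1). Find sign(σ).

+1

Start at x=12: 12 → 54 → 50 → 32 → 144 → 69 → 21 → … (one orbit).
Cycle lengths of π_101 on ℤ/193ℤ: [96, 96, 1]; 3 cycles in total.
193 − 3 = 190 transpositions; sign(π) = (−1)^190 = +1.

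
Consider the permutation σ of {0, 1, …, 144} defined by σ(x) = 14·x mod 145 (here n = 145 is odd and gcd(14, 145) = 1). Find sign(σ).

Start at x=111: 111 → 104 → 6 → 84 → 16 → 79 → 91 → … (one orbit).
Cycle type of π: 28×5 + 2×2 + 1; total 8 cycles.
sign(π) = (−1)^{n − #cycles} = (−1)^{145−8} = (−1)^137 = -1.

-1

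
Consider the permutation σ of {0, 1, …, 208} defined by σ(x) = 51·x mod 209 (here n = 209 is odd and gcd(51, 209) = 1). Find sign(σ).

Trace 162: π^k(162) = [162, 111, 18, 82, 2, 102, 186] for k=0..6.
The orbit structure of x ↦ 51x mod 209: 5 orbits of sizes [90, 90, 18, 10, 1].
209 − 5 = 204 transpositions; sign(π) = (−1)^204 = +1.
The Jacobi symbol (51|209) = +1 (Zolotarev) agrees.

+1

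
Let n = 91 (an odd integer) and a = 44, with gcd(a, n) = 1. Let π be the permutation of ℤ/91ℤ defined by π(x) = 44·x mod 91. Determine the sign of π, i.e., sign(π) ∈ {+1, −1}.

Orbit of 51 under x↦44x: [51, 60, 1, 44, 25, 8, 79]… (length divides ord_91(44)).
Cycle type of π: 12×6 + 4×3 + 3×2 + 1; total 12 cycles.
Σ(ℓ_i−1) = 91−12 = 79; sign = (−1)^79 = -1.

-1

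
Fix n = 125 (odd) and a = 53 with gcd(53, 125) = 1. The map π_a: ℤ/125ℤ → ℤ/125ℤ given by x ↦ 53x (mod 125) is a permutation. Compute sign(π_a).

-1

Trace 68: π^k(68) = [68, 104, 12, 11, 83, 24, 22] for k=0..6.
π_53 has 4 disjoint cycles with lengths [100, 20, 4, 1] on {0,…,124}.
n − c = 125 − 4 = 121; sign = (−1)^121 = -1.
Zolotarev: (53|125) = -1, matching the cycle-count sign.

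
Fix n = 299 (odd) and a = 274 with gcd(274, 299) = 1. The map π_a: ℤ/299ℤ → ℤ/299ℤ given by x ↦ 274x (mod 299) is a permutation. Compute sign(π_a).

-1

Start at x=274: 274 → 27 → 222 → 131 → 14 → 248 → 79 → … (one orbit).
The orbit structure of x ↦ 274x mod 299: 26 orbits of sizes [22, 22, 22, 22, 22, 22, 22, 22, 22, 22, 22, 22, 22, 1, 1, 1, 1, 1, 1, 1, 1, 1, 1, 1, 1, 1].
sign(π) = (−1)^{n − #cycles} = (−1)^{299−26} = (−1)^273 = -1.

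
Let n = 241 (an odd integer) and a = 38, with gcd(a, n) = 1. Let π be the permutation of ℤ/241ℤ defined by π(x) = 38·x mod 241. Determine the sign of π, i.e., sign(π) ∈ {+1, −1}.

Start at x=65: 65 → 60 → 111 → 121 → 19 → 240 → 203 → … (one orbit).
Cycle lengths of π_38 on ℤ/241ℤ: [48, 48, 48, 48, 48, 1]; 6 cycles in total.
sign(π) = (−1)^{n − #cycles} = (−1)^{241−6} = (−1)^235 = -1.
Check: (38/241) = -1 by Zolotarev.

-1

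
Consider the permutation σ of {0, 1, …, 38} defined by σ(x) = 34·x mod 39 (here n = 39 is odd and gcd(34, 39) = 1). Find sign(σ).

-1

Start at x=25: 25 → 31 → 1 → 34 → 25 (one orbit).
π_34 has 12 disjoint cycles with lengths [4, 4, 4, 4, 4, 4, 4, 4, 4, 1, 1, 1] on {0,…,38}.
Σ(ℓ_i−1) = 39−12 = 27; sign = (−1)^27 = -1.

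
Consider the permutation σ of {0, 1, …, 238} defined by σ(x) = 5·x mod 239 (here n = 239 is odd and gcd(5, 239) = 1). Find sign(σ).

+1

Start at x=45: 45 → 225 → 169 → 128 → 162 → 93 → 226 → … (one orbit).
Cycle lengths of π_5 on ℤ/239ℤ: [119, 119, 1]; 3 cycles in total.
sign(π) = (−1)^{n − #cycles} = (−1)^{239−3} = (−1)^236 = +1.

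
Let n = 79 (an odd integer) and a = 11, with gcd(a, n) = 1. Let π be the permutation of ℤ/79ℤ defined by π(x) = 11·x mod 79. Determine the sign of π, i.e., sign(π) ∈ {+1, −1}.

Trace 23: π^k(23) = [23, 16, 18, 40, 45, 21, 73] for k=0..6.
Cycle lengths of π_11 on ℤ/79ℤ: [39, 39, 1]; 3 cycles in total.
Σ(ℓ_i−1) = 79−3 = 76; sign = (−1)^76 = +1.
The Jacobi symbol (11|79) = +1 (Zolotarev) agrees.

+1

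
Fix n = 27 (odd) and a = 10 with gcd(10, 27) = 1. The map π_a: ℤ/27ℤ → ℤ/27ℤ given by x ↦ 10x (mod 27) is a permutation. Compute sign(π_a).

Orbit of 10 under x↦10x: [10, 19, 1]… (length divides ord_27(10)).
Cycle type of π: 3×6 + 1×9; total 15 cycles.
With 15 cycles on 27 points, sign = (−1)^{27−15} = +1.
Via Zolotarev, sign(π_{10}) = (10|27) = +1.

+1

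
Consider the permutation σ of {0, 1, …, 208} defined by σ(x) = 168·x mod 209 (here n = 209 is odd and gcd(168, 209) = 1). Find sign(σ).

+1

Start at x=188: 188 → 25 → 20 → 16 → 180 → 144 → 157 → … (one orbit).
Cycle type of π: 45×4 + 9×2 + 5×2 + 1; total 9 cycles.
9 cycles on 209: each ℓ→(−1)^(ℓ−1), product (−1)^200 = +1.
Check: (168/209) = +1 by Zolotarev.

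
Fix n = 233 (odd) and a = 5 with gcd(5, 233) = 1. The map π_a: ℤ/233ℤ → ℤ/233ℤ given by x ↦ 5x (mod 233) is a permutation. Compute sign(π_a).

Orbit of 205 under x↦5x: [205, 93, 232, 228, 208, 108, 74]… (length divides ord_233(5)).
2 cycles of lengths [232, 1].
sign(π) = (−1)^{n − #cycles} = (−1)^{233−2} = (−1)^231 = -1.
The Jacobi symbol (5|233) = -1 (Zolotarev) agrees.

-1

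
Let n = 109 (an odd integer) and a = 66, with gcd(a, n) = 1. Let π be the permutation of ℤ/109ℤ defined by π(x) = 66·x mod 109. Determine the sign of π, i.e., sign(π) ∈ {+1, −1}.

+1

Start at x=16: 16 → 75 → 45 → 27 → 38 → 1 → 66 → … (one orbit).
π_66 has 13 disjoint cycles with lengths [9, 9, 9, 9, 9, 9, 9, 9, 9, 9, 9, 9, 1] on {0,…,108}.
Σ(ℓ_i−1) = 109−13 = 96; sign = (−1)^96 = +1.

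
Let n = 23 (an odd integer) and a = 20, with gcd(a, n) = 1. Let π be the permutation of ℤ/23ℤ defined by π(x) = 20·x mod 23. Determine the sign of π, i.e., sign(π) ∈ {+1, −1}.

-1

Orbit of 22 under x↦20x: [22, 3, 14, 4, 11, 13, 7]… (length divides ord_23(20)).
Cycle type of π: 22 + 1; total 2 cycles.
23 − 2 = 21 transpositions; sign(π) = (−1)^21 = -1.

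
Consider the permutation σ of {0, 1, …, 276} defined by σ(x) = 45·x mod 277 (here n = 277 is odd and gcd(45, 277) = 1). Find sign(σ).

Orbit of 265 under x↦45x: [265, 14, 76, 96, 165, 223, 63]… (length divides ord_277(45)).
2 cycles of lengths [276, 1].
n − c = 277 − 2 = 275; sign = (−1)^275 = -1.
Zolotarev: (45|277) = -1, matching the cycle-count sign.

-1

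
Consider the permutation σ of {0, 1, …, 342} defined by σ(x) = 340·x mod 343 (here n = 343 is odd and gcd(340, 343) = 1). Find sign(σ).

+1

Orbit of 113 under x↦340x: [113, 4, 331, 36, 235, 324, 57]… (length divides ord_343(340)).
Cycle type of π: 147×2 + 21×2 + 3×2 + 1; total 7 cycles.
7 cycles on 343: each ℓ→(−1)^(ℓ−1), product (−1)^336 = +1.
The Jacobi symbol (340|343) = +1 (Zolotarev) agrees.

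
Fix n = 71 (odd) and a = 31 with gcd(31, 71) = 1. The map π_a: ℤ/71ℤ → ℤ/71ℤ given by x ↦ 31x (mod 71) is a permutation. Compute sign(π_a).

-1

Trace 7: π^k(7) = [7, 4, 53, 10, 26, 25, 65] for k=0..6.
Decompose π into cycles: lengths [70, 1] (2 cycles, including the fixed point 0).
71 − 2 = 69 transpositions; sign(π) = (−1)^69 = -1.
(31|71)_J = -1 (Zolotarev's lemma cross-check).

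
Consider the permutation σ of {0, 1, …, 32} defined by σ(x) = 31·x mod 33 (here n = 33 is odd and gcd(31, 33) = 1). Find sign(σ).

Start at x=31: 31 → 4 → 25 → 16 → 1 → 31 (one orbit).
π_31 has 9 disjoint cycles with lengths [5, 5, 5, 5, 5, 5, 1, 1, 1] on {0,…,32}.
Σ(ℓ_i−1) = 33−9 = 24; sign = (−1)^24 = +1.
(31|33)_J = +1 (Zolotarev's lemma cross-check).

+1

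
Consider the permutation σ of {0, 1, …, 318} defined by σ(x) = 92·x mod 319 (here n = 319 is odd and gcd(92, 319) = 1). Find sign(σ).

+1

Trace 100: π^k(100) = [100, 268, 93, 262, 179, 199, 125] for k=0..6.
Cycle type of π: 70×4 + 14×2 + 5×2 + 1; total 9 cycles.
sign(π) = (−1)^{n − #cycles} = (−1)^{319−9} = (−1)^310 = +1.
Via Zolotarev, sign(π_{92}) = (92|319) = +1.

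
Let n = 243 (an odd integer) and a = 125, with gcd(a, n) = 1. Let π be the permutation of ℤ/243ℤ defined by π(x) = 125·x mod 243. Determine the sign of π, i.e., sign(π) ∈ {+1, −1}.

-1

Trace 172: π^k(172) = [172, 116, 163, 206, 235, 215, 145] for k=0..6.
π_125 has 14 disjoint cycles with lengths [54, 54, 54, 18, 18, 18, 6, 6, 6, 2, 2, 2, 2, 1] on {0,…,242}.
sign(π) = (−1)^{n − #cycles} = (−1)^{243−14} = (−1)^229 = -1.
Zolotarev: (125|243) = -1, matching the cycle-count sign.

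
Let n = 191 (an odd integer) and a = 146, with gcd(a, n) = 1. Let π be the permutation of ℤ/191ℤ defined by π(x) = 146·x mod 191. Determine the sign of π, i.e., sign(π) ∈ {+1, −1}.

-1

Orbit of 12 under x↦146x: [12, 33, 43, 166, 170, 181, 68]… (length divides ord_191(146)).
Decompose π into cycles: lengths [190, 1] (2 cycles, including the fixed point 0).
sign(π) = (−1)^{n − #cycles} = (−1)^{191−2} = (−1)^189 = -1.
The Jacobi symbol (146|191) = -1 (Zolotarev) agrees.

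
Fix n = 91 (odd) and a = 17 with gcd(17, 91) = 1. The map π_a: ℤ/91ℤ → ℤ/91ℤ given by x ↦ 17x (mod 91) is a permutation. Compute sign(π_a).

Start at x=74: 74 → 75 → 1 → 17 → 16 → 90 → 74 (one orbit).
Decompose π into cycles: lengths [6, 6, 6, 6, 6, 6, 6, 6, 6, 6, 6, 6, 6, 6, 6, 1] (16 cycles, including the fixed point 0).
With 16 cycles on 91 points, sign = (−1)^{91−16} = -1.
The Jacobi symbol (17|91) = -1 (Zolotarev) agrees.

-1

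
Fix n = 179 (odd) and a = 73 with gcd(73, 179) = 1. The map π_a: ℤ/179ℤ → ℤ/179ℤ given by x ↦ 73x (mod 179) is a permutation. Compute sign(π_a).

-1

Start at x=5: 5 → 7 → 153 → 71 → 171 → 132 → 149 → … (one orbit).
2 cycles of lengths [178, 1].
n − c = 179 − 2 = 177; sign = (−1)^177 = -1.
Via Zolotarev, sign(π_{73}) = (73|179) = -1.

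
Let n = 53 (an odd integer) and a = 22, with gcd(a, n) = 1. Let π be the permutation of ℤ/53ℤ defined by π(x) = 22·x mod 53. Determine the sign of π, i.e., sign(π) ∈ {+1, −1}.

Start at x=2: 2 → 44 → 14 → 43 → 45 → 36 → 50 → … (one orbit).
π_22 has 2 disjoint cycles with lengths [52, 1] on {0,…,52}.
2 cycles on 53: each ℓ→(−1)^(ℓ−1), product (−1)^51 = -1.
(22|53)_J = -1 (Zolotarev's lemma cross-check).

-1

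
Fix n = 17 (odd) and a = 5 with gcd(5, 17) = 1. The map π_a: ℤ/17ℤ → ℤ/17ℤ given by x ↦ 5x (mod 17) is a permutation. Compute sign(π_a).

-1

Start at x=1: 1 → 5 → 8 → 6 → 13 → 14 → 2 → … (one orbit).
Cycle lengths of π_5 on ℤ/17ℤ: [16, 1]; 2 cycles in total.
n − c = 17 − 2 = 15; sign = (−1)^15 = -1.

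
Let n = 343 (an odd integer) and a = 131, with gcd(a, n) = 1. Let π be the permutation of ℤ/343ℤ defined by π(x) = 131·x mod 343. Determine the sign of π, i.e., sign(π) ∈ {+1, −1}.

Orbit of 236 under x↦131x: [236, 46, 195, 163, 87, 78, 271]… (length divides ord_343(131)).
4 cycles of lengths [294, 42, 6, 1].
4 cycles on 343: each ℓ→(−1)^(ℓ−1), product (−1)^339 = -1.
(131|343)_J = -1 (Zolotarev's lemma cross-check).

-1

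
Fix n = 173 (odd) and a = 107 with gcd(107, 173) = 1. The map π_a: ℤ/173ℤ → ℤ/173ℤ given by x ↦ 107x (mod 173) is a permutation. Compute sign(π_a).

Trace 161: π^k(161) = [161, 100, 147, 159, 59, 85, 99] for k=0..6.
π_107 has 2 disjoint cycles with lengths [172, 1] on {0,…,172}.
sign(π) = (−1)^{n − #cycles} = (−1)^{173−2} = (−1)^171 = -1.

-1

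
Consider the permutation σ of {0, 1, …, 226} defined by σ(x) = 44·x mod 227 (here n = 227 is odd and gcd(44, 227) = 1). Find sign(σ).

Trace 25: π^k(25) = [25, 192, 49, 113, 205, 167, 84] for k=0..6.
Cycle lengths of π_44 on ℤ/227ℤ: [113, 113, 1]; 3 cycles in total.
227 − 3 = 224 transpositions; sign(π) = (−1)^224 = +1.
The Jacobi symbol (44|227) = +1 (Zolotarev) agrees.

+1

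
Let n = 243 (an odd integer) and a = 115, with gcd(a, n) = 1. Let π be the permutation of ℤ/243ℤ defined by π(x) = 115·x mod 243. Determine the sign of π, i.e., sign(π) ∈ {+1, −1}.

+1

Trace 184: π^k(184) = [184, 19, 241, 13, 37, 124, 166] for k=0..6.
The orbit structure of x ↦ 115x mod 243: 11 orbits of sizes [81, 81, 27, 27, 9, 9, 3, 3, 1, 1, 1].
sign(π) = (−1)^{n − #cycles} = (−1)^{243−11} = (−1)^232 = +1.
Check: (115/243) = +1 by Zolotarev.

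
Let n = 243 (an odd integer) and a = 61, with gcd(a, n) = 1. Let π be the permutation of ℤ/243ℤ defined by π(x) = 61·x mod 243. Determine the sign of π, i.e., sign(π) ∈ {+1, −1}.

Start at x=118: 118 → 151 → 220 → 55 → 196 → 49 → 73 → … (one orbit).
Cycle lengths of π_61 on ℤ/243ℤ: [81, 81, 27, 27, 9, 9, 3, 3, 1, 1, 1]; 11 cycles in total.
Σ(ℓ_i−1) = 243−11 = 232; sign = (−1)^232 = +1.
Check: (61/243) = +1 by Zolotarev.

+1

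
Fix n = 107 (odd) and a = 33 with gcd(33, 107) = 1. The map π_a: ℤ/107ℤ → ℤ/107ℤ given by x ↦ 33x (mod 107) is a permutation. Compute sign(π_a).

Start at x=56: 56 → 29 → 101 → 16 → 100 → 90 → 81 → … (one orbit).
π_33 has 3 disjoint cycles with lengths [53, 53, 1] on {0,…,106}.
sign(π) = (−1)^{n − #cycles} = (−1)^{107−3} = (−1)^104 = +1.
Via Zolotarev, sign(π_{33}) = (33|107) = +1.

+1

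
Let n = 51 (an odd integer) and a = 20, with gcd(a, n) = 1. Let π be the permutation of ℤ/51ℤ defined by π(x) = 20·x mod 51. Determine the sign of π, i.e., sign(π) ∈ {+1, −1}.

Start at x=20: 20 → 43 → 44 → 13 → 5 → 49 → 11 → … (one orbit).
The orbit structure of x ↦ 20x mod 51: 5 orbits of sizes [16, 16, 16, 2, 1].
n − c = 51 − 5 = 46; sign = (−1)^46 = +1.
Zolotarev: (20|51) = +1, matching the cycle-count sign.

+1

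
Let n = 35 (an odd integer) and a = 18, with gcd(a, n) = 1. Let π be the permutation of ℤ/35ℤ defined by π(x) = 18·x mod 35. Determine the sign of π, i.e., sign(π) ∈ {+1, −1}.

-1

Start at x=8: 8 → 4 → 2 → 1 → 18 → 9 → 22 → … (one orbit).
π_18 has 6 disjoint cycles with lengths [12, 12, 4, 3, 3, 1] on {0,…,34}.
6 cycles on 35: each ℓ→(−1)^(ℓ−1), product (−1)^29 = -1.
Check: (18/35) = -1 by Zolotarev.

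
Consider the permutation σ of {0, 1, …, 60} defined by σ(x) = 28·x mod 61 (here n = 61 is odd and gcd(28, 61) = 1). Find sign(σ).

-1

Start at x=52: 52 → 53 → 20 → 11 → 3 → 23 → 34 → … (one orbit).
The orbit structure of x ↦ 28x mod 61: 4 orbits of sizes [20, 20, 20, 1].
Σ(ℓ_i−1) = 61−4 = 57; sign = (−1)^57 = -1.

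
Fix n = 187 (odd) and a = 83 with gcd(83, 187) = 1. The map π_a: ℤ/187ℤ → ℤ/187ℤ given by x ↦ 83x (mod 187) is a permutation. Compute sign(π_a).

Orbit of 87 under x↦83x: [87, 115, 8, 103, 134, 89, 94]… (length divides ord_187(83)).
π_83 has 8 disjoint cycles with lengths [40, 40, 40, 40, 10, 8, 8, 1] on {0,…,186}.
n − c = 187 − 8 = 179; sign = (−1)^179 = -1.
Check: (83/187) = -1 by Zolotarev.

-1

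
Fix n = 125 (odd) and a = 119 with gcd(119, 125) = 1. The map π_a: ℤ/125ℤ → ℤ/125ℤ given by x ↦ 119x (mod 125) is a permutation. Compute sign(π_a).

+1

Start at x=81: 81 → 14 → 41 → 4 → 101 → 19 → 11 → … (one orbit).
7 cycles of lengths [50, 50, 10, 10, 2, 2, 1].
n − c = 125 − 7 = 118; sign = (−1)^118 = +1.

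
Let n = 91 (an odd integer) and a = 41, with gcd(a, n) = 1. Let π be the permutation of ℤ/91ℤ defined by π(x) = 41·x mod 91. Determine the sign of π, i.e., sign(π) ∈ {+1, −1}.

+1

Orbit of 34 under x↦41x: [34, 29, 6, 64, 76, 22, 83]… (length divides ord_91(41)).
Cycle type of π: 12×7 + 2×3 + 1; total 11 cycles.
Σ(ℓ_i−1) = 91−11 = 80; sign = (−1)^80 = +1.
Zolotarev: (41|91) = +1, matching the cycle-count sign.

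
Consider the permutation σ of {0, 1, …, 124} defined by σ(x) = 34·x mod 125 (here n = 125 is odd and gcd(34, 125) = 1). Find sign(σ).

+1

Trace 19: π^k(19) = [19, 21, 89, 26, 9, 56, 29] for k=0..6.
Cycle type of π: 50×2 + 10×2 + 2×2 + 1; total 7 cycles.
7 cycles on 125: each ℓ→(−1)^(ℓ−1), product (−1)^118 = +1.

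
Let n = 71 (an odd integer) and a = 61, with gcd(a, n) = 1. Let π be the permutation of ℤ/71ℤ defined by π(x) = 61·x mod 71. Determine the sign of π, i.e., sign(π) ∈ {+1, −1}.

Trace 1: π^k(1) = [1, 61, 29, 65, 60, 39, 36] for k=0..6.
Cycle type of π: 70 + 1; total 2 cycles.
71 − 2 = 69 transpositions; sign(π) = (−1)^69 = -1.
Via Zolotarev, sign(π_{61}) = (61|71) = -1.

-1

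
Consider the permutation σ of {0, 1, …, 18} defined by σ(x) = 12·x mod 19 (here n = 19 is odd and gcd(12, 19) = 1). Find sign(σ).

-1

Orbit of 8 under x↦12x: [8, 1, 12, 11, 18, 7]… (length divides ord_19(12)).
Cycle type of π: 6×3 + 1; total 4 cycles.
Σ(ℓ_i−1) = 19−4 = 15; sign = (−1)^15 = -1.
Check: (12/19) = -1 by Zolotarev.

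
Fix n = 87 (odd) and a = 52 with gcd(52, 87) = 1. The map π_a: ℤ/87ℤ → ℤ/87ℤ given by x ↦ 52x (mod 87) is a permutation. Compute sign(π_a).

+1

Orbit of 25 under x↦52x: [25, 82, 1, 52, 7, 16, 49]… (length divides ord_87(52)).
Cycle lengths of π_52 on ℤ/87ℤ: [7, 7, 7, 7, 7, 7, 7, 7, 7, 7, 7, 7, 1, 1, 1]; 15 cycles in total.
Σ(ℓ_i−1) = 87−15 = 72; sign = (−1)^72 = +1.
(52|87)_J = +1 (Zolotarev's lemma cross-check).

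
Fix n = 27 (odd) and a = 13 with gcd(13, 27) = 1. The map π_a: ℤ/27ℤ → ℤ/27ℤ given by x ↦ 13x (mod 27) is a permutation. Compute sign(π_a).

Orbit of 25 under x↦13x: [25, 1, 13, 7, 10, 22, 16]… (length divides ord_27(13)).
7 cycles of lengths [9, 9, 3, 3, 1, 1, 1].
27 − 7 = 20 transpositions; sign(π) = (−1)^20 = +1.
Check: (13/27) = +1 by Zolotarev.

+1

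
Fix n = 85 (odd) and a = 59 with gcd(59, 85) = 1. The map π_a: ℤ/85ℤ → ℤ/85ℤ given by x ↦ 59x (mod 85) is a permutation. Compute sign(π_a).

+1

Orbit of 21 under x↦59x: [21, 49, 1, 59, 81, 19, 16]… (length divides ord_85(59)).
Cycle lengths of π_59 on ℤ/85ℤ: [8, 8, 8, 8, 8, 8, 8, 8, 8, 8, 2, 2, 1]; 13 cycles in total.
Σ(ℓ_i−1) = 85−13 = 72; sign = (−1)^72 = +1.
The Jacobi symbol (59|85) = +1 (Zolotarev) agrees.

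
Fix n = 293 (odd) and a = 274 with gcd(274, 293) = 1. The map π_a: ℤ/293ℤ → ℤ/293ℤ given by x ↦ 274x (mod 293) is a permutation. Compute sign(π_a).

-1

Trace 14: π^k(14) = [14, 27, 73, 78, 276, 30, 16] for k=0..6.
2 cycles of lengths [292, 1].
sign(π) = (−1)^{n − #cycles} = (−1)^{293−2} = (−1)^291 = -1.
Check: (274/293) = -1 by Zolotarev.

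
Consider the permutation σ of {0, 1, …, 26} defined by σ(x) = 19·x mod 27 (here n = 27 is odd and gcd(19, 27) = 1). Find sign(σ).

Orbit of 10 under x↦19x: [10, 1, 19]… (length divides ord_27(19)).
Cycle lengths of π_19 on ℤ/27ℤ: [3, 3, 3, 3, 3, 3, 1, 1, 1, 1, 1, 1, 1, 1, 1]; 15 cycles in total.
With 15 cycles on 27 points, sign = (−1)^{27−15} = +1.

+1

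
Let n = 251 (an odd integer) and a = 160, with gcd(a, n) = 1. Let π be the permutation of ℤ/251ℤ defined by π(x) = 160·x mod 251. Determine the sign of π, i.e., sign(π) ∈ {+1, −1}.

Start at x=171: 171 → 1 → 160 → 249 → 182 → 4 → 138 → … (one orbit).
The orbit structure of x ↦ 160x mod 251: 6 orbits of sizes [50, 50, 50, 50, 50, 1].
6 cycles on 251: each ℓ→(−1)^(ℓ−1), product (−1)^245 = -1.

-1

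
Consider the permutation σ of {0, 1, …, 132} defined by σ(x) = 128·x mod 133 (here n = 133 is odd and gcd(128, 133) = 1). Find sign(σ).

-1

Start at x=4: 4 → 113 → 100 → 32 → 106 → 2 → 123 → … (one orbit).
π_128 has 10 disjoint cycles with lengths [18, 18, 18, 18, 18, 18, 18, 3, 3, 1] on {0,…,132}.
sign(π) = (−1)^{n − #cycles} = (−1)^{133−10} = (−1)^123 = -1.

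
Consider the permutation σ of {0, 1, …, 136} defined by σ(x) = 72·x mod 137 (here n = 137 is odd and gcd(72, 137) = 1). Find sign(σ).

Trace 59: π^k(59) = [59, 1, 72, 115, 60, 73, 50] for k=0..6.
Decompose π into cycles: lengths [17, 17, 17, 17, 17, 17, 17, 17, 1] (9 cycles, including the fixed point 0).
9 cycles on 137: each ℓ→(−1)^(ℓ−1), product (−1)^128 = +1.
The Jacobi symbol (72|137) = +1 (Zolotarev) agrees.

+1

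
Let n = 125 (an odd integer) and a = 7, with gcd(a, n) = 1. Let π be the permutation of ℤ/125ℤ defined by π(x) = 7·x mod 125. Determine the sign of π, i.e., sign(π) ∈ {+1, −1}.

-1

Trace 93: π^k(93) = [93, 26, 57, 24, 43, 51, 107] for k=0..6.
π_7 has 12 disjoint cycles with lengths [20, 20, 20, 20, 20, 4, 4, 4, 4, 4, 4, 1] on {0,…,124}.
Σ(ℓ_i−1) = 125−12 = 113; sign = (−1)^113 = -1.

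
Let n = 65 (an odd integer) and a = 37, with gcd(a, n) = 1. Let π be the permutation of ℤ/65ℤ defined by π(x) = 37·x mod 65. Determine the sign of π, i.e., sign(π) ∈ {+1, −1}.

Orbit of 16 under x↦37x: [16, 7, 64, 28, 61, 47, 49]… (length divides ord_65(37)).
7 cycles of lengths [12, 12, 12, 12, 12, 4, 1].
n − c = 65 − 7 = 58; sign = (−1)^58 = +1.
Zolotarev: (37|65) = +1, matching the cycle-count sign.

+1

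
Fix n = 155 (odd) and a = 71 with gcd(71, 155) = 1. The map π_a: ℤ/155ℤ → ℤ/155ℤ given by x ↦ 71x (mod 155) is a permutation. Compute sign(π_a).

Trace 16: π^k(16) = [16, 51, 56, 101, 41, 121, 66] for k=0..6.
15 cycles of lengths [15, 15, 15, 15, 15, 15, 15, 15, 15, 15, 1, 1, 1, 1, 1].
sign(π) = (−1)^{n − #cycles} = (−1)^{155−15} = (−1)^140 = +1.
Via Zolotarev, sign(π_{71}) = (71|155) = +1.

+1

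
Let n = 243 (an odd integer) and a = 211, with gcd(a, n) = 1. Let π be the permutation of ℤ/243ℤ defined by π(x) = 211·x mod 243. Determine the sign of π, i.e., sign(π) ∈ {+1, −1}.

+1

Trace 43: π^k(43) = [43, 82, 49, 133, 118, 112, 61] for k=0..6.
11 cycles of lengths [81, 81, 27, 27, 9, 9, 3, 3, 1, 1, 1].
n − c = 243 − 11 = 232; sign = (−1)^232 = +1.
Check: (211/243) = +1 by Zolotarev.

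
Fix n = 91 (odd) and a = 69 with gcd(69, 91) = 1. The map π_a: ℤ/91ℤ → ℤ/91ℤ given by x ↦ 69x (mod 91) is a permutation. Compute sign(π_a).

-1

Orbit of 69 under x↦69x: [69, 29, 90, 22, 62, 1]… (length divides ord_91(69)).
Cycle type of π: 6×14 + 2×3 + 1; total 18 cycles.
sign(π) = (−1)^{n − #cycles} = (−1)^{91−18} = (−1)^73 = -1.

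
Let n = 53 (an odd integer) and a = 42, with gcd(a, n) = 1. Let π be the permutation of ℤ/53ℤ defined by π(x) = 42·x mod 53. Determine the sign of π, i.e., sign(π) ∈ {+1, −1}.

+1

Trace 36: π^k(36) = [36, 28, 10, 49, 44, 46, 24] for k=0..6.
Cycle type of π: 13×4 + 1; total 5 cycles.
Σ(ℓ_i−1) = 53−5 = 48; sign = (−1)^48 = +1.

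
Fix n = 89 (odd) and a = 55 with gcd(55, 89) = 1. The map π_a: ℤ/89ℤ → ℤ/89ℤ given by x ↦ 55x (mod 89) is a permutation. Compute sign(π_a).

+1

Start at x=34: 34 → 1 → 55 → 88 → 34 (one orbit).
Decompose π into cycles: lengths [4, 4, 4, 4, 4, 4, 4, 4, 4, 4, 4, 4, 4, 4, 4, 4, 4, 4, 4, 4, 4, 4, 1] (23 cycles, including the fixed point 0).
Σ(ℓ_i−1) = 89−23 = 66; sign = (−1)^66 = +1.
The Jacobi symbol (55|89) = +1 (Zolotarev) agrees.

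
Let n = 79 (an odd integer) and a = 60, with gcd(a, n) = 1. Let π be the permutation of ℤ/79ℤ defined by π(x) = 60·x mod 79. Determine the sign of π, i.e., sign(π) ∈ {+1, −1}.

Start at x=54: 54 → 1 → 60 → 45 → 14 → 50 → 77 → … (one orbit).
Cycle lengths of π_60 on ℤ/79ℤ: [78, 1]; 2 cycles in total.
With 2 cycles on 79 points, sign = (−1)^{79−2} = -1.
Via Zolotarev, sign(π_{60}) = (60|79) = -1.

-1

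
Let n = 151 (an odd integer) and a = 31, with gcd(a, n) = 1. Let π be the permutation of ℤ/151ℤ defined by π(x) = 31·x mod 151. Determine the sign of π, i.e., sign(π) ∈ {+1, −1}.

+1

Orbit of 2 under x↦31x: [2, 62, 110, 88, 10, 8, 97]… (length divides ord_151(31)).
Cycle lengths of π_31 on ℤ/151ℤ: [75, 75, 1]; 3 cycles in total.
3 cycles on 151: each ℓ→(−1)^(ℓ−1), product (−1)^148 = +1.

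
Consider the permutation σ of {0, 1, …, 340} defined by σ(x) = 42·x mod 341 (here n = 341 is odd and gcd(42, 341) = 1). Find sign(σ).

Trace 59: π^k(59) = [59, 91, 71, 254, 97, 323, 267] for k=0..6.
π_42 has 14 disjoint cycles with lengths [30, 30, 30, 30, 30, 30, 30, 30, 30, 30, 30, 5, 5, 1] on {0,…,340}.
341 − 14 = 327 transpositions; sign(π) = (−1)^327 = -1.
Check: (42/341) = -1 by Zolotarev.

-1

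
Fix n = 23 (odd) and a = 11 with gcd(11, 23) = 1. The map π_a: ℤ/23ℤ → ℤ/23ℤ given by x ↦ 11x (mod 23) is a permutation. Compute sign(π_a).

Trace 19: π^k(19) = [19, 2, 22, 12, 17, 3, 10] for k=0..6.
2 cycles of lengths [22, 1].
With 2 cycles on 23 points, sign = (−1)^{23−2} = -1.

-1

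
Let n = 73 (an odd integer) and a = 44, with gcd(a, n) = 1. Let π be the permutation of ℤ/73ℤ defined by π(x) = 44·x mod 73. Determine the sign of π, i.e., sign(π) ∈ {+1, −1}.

Trace 17: π^k(17) = [17, 18, 62, 27, 20, 4, 30] for k=0..6.
Cycle lengths of π_44 on ℤ/73ℤ: [72, 1]; 2 cycles in total.
Σ(ℓ_i−1) = 73−2 = 71; sign = (−1)^71 = -1.
Zolotarev: (44|73) = -1, matching the cycle-count sign.

-1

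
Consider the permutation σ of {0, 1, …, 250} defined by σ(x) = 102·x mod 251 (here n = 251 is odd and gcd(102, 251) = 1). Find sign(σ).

Orbit of 138 under x↦102x: [138, 20, 32, 1, 102, 113, 231]… (length divides ord_251(102)).
Decompose π into cycles: lengths [10, 10, 10, 10, 10, 10, 10, 10, 10, 10, 10, 10, 10, 10, 10, 10, 10, 10, 10, 10, 10, 10, 10, 10, 10, 1] (26 cycles, including the fixed point 0).
With 26 cycles on 251 points, sign = (−1)^{251−26} = -1.

-1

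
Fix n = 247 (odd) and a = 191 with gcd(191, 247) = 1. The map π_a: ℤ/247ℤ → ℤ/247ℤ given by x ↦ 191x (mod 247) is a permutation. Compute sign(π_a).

+1

Start at x=1: 1 → 191 → 172 → 1 (one orbit).
Cycle lengths of π_191 on ℤ/247ℤ: [3, 3, 3, 3, 3, 3, 3, 3, 3, 3, 3, 3, 3, 3, 3, 3, 3, 3, 3, 3, 3, 3, 3, 3, 3, 3, 3, 3, 3, 3, 3, 3, 3, 3, 3, 3, 3, 3, 3, 3, 3, 3, 3, 3, 3, 3, 3, 3, 3, 3, 3, 3, 3, 3, 3, 3, 3, 3, 3, 3, 3, 3, 3, 3, 3, 3, 3, 3, 3, 3, 3, 3, 3, 3, 3, 3, 1, 1, 1, 1, 1, 1, 1, 1, 1, 1, 1, 1, 1, 1, 1, 1, 1, 1, 1]; 95 cycles in total.
With 95 cycles on 247 points, sign = (−1)^{247−95} = +1.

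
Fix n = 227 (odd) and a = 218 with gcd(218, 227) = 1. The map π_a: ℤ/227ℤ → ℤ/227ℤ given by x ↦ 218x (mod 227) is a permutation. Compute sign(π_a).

-1

Orbit of 101 under x↦218x: [101, 226, 9, 146, 48, 22, 29]… (length divides ord_227(218)).
Decompose π into cycles: lengths [226, 1] (2 cycles, including the fixed point 0).
2 cycles on 227: each ℓ→(−1)^(ℓ−1), product (−1)^225 = -1.
Zolotarev: (218|227) = -1, matching the cycle-count sign.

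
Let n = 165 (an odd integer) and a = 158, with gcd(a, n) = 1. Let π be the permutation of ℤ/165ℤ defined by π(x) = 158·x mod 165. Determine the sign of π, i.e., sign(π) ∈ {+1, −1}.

Trace 137: π^k(137) = [137, 31, 113, 34, 92, 16, 53] for k=0..6.
Decompose π into cycles: lengths [20, 20, 20, 20, 20, 20, 10, 10, 5, 5, 4, 4, 4, 2, 1] (15 cycles, including the fixed point 0).
sign(π) = (−1)^{n − #cycles} = (−1)^{165−15} = (−1)^150 = +1.
The Jacobi symbol (158|165) = +1 (Zolotarev) agrees.

+1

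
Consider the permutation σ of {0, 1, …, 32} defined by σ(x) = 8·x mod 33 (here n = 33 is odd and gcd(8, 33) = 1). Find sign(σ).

+1

Start at x=31: 31 → 17 → 4 → 32 → 25 → 2 → 16 → … (one orbit).
Cycle type of π: 10×3 + 2 + 1; total 5 cycles.
With 5 cycles on 33 points, sign = (−1)^{33−5} = +1.
Via Zolotarev, sign(π_{8}) = (8|33) = +1.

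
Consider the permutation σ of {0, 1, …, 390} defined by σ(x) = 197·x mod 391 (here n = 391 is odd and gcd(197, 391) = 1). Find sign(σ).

-1

Start at x=371: 371 → 361 → 346 → 128 → 192 → 288 → 41 → … (one orbit).
Cycle type of π: 176×2 + 16 + 11×2 + 1; total 6 cycles.
With 6 cycles on 391 points, sign = (−1)^{391−6} = -1.
(197|391)_J = -1 (Zolotarev's lemma cross-check).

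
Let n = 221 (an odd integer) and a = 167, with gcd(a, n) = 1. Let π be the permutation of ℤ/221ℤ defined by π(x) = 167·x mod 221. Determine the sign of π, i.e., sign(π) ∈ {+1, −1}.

+1

Trace 35: π^k(35) = [35, 99, 179, 58, 183, 63, 134] for k=0..6.
Cycle lengths of π_167 on ℤ/221ℤ: [48, 48, 48, 48, 16, 12, 1]; 7 cycles in total.
sign(π) = (−1)^{n − #cycles} = (−1)^{221−7} = (−1)^214 = +1.
Via Zolotarev, sign(π_{167}) = (167|221) = +1.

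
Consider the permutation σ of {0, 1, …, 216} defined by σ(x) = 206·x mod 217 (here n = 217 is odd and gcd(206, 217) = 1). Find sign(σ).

Orbit of 125 under x↦206x: [125, 144, 152, 64, 164, 149, 97]… (length divides ord_217(206)).
π_206 has 10 disjoint cycles with lengths [30, 30, 30, 30, 30, 30, 15, 15, 6, 1] on {0,…,216}.
With 10 cycles on 217 points, sign = (−1)^{217−10} = -1.

-1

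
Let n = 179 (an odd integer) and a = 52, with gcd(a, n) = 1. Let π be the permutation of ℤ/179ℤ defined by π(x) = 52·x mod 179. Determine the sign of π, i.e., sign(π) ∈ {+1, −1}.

Start at x=59: 59 → 25 → 47 → 117 → 177 → 75 → 141 → … (one orbit).
π_52 has 3 disjoint cycles with lengths [89, 89, 1] on {0,…,178}.
179 − 3 = 176 transpositions; sign(π) = (−1)^176 = +1.
The Jacobi symbol (52|179) = +1 (Zolotarev) agrees.

+1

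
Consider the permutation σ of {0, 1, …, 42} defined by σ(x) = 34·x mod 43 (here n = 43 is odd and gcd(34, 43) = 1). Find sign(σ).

-1

Trace 41: π^k(41) = [41, 18, 10, 39, 36, 20, 35] for k=0..6.
π_34 has 2 disjoint cycles with lengths [42, 1] on {0,…,42}.
sign(π) = (−1)^{n − #cycles} = (−1)^{43−2} = (−1)^41 = -1.
Check: (34/43) = -1 by Zolotarev.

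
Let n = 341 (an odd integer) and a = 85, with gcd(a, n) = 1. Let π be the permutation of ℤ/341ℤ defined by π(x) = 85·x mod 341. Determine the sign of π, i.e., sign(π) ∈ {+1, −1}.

+1

Start at x=85: 85 → 64 → 325 → 4 → 340 → 256 → 277 → … (one orbit).
Cycle lengths of π_85 on ℤ/341ℤ: [10, 10, 10, 10, 10, 10, 10, 10, 10, 10, 10, 10, 10, 10, 10, 10, 10, 10, 10, 10, 10, 10, 10, 10, 10, 10, 10, 10, 10, 10, 10, 10, 10, 10, 1]; 35 cycles in total.
n − c = 341 − 35 = 306; sign = (−1)^306 = +1.
Zolotarev: (85|341) = +1, matching the cycle-count sign.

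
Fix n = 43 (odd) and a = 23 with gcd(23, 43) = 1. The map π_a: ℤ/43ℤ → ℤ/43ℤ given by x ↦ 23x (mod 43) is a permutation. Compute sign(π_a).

+1

Trace 15: π^k(15) = [15, 1, 23, 13, 41, 40, 17] for k=0..6.
Decompose π into cycles: lengths [21, 21, 1] (3 cycles, including the fixed point 0).
sign(π) = (−1)^{n − #cycles} = (−1)^{43−3} = (−1)^40 = +1.
Zolotarev: (23|43) = +1, matching the cycle-count sign.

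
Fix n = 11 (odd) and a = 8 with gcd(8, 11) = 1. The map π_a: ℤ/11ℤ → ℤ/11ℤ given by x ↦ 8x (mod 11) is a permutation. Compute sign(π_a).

-1

Trace 10: π^k(10) = [10, 3, 2, 5, 7, 1, 8] for k=0..6.
Cycle type of π: 10 + 1; total 2 cycles.
Σ(ℓ_i−1) = 11−2 = 9; sign = (−1)^9 = -1.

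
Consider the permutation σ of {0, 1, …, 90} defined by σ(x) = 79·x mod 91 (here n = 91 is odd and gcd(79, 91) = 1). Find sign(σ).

Orbit of 79 under x↦79x: [79, 53, 1]… (length divides ord_91(79)).
The orbit structure of x ↦ 79x mod 91: 39 orbits of sizes [3, 3, 3, 3, 3, 3, 3, 3, 3, 3, 3, 3, 3, 3, 3, 3, 3, 3, 3, 3, 3, 3, 3, 3, 3, 3, 1, 1, 1, 1, 1, 1, 1, 1, 1, 1, 1, 1, 1].
Σ(ℓ_i−1) = 91−39 = 52; sign = (−1)^52 = +1.
Zolotarev: (79|91) = +1, matching the cycle-count sign.

+1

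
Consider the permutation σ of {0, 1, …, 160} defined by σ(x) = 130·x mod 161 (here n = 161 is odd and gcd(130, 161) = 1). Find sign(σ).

Orbit of 9 under x↦130x: [9, 43, 116, 107, 64, 109, 2]… (length divides ord_161(130)).
Decompose π into cycles: lengths [66, 66, 22, 3, 3, 1] (6 cycles, including the fixed point 0).
6 cycles on 161: each ℓ→(−1)^(ℓ−1), product (−1)^155 = -1.
(130|161)_J = -1 (Zolotarev's lemma cross-check).

-1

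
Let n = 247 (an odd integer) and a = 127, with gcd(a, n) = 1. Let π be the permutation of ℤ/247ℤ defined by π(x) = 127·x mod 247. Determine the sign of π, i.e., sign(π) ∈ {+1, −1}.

Start at x=12: 12 → 42 → 147 → 144 → 10 → 35 → 246 → … (one orbit).
16 cycles of lengths [18, 18, 18, 18, 18, 18, 18, 18, 18, 18, 18, 18, 18, 6, 6, 1].
247 − 16 = 231 transpositions; sign(π) = (−1)^231 = -1.

-1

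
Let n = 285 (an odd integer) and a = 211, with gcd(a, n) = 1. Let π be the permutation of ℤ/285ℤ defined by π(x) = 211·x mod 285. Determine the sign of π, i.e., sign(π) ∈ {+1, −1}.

-1

Trace 1: π^k(1) = [1, 211, 61, 46, 16, 241, 121] for k=0..6.
Decompose π into cycles: lengths [18, 18, 18, 18, 18, 18, 18, 18, 18, 18, 18, 18, 18, 18, 18, 1, 1, 1, 1, 1, 1, 1, 1, 1, 1, 1, 1, 1, 1, 1] (30 cycles, including the fixed point 0).
sign(π) = (−1)^{n − #cycles} = (−1)^{285−30} = (−1)^255 = -1.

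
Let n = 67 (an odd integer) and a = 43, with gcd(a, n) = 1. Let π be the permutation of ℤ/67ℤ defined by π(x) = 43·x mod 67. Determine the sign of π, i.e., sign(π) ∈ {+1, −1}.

Start at x=59: 59 → 58 → 15 → 42 → 64 → 5 → 14 → … (one orbit).
The orbit structure of x ↦ 43x mod 67: 4 orbits of sizes [22, 22, 22, 1].
4 cycles on 67: each ℓ→(−1)^(ℓ−1), product (−1)^63 = -1.

-1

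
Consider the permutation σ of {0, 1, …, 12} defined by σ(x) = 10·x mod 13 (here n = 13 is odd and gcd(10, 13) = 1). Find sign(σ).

+1

Start at x=12: 12 → 3 → 4 → 1 → 10 → 9 → 12 (one orbit).
Cycle type of π: 6×2 + 1; total 3 cycles.
Σ(ℓ_i−1) = 13−3 = 10; sign = (−1)^10 = +1.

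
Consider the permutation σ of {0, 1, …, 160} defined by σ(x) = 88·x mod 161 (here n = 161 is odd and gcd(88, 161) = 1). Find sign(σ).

Trace 71: π^k(71) = [71, 130, 9, 148, 144, 114, 50] for k=0..6.
Cycle lengths of π_88 on ℤ/161ℤ: [66, 66, 22, 3, 3, 1]; 6 cycles in total.
6 cycles on 161: each ℓ→(−1)^(ℓ−1), product (−1)^155 = -1.
Via Zolotarev, sign(π_{88}) = (88|161) = -1.

-1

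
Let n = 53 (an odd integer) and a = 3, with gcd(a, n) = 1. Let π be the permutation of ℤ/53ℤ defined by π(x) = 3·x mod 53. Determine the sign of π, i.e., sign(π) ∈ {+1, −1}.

Trace 27: π^k(27) = [27, 28, 31, 40, 14, 42, 20] for k=0..6.
Cycle lengths of π_3 on ℤ/53ℤ: [52, 1]; 2 cycles in total.
sign(π) = (−1)^{n − #cycles} = (−1)^{53−2} = (−1)^51 = -1.

-1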